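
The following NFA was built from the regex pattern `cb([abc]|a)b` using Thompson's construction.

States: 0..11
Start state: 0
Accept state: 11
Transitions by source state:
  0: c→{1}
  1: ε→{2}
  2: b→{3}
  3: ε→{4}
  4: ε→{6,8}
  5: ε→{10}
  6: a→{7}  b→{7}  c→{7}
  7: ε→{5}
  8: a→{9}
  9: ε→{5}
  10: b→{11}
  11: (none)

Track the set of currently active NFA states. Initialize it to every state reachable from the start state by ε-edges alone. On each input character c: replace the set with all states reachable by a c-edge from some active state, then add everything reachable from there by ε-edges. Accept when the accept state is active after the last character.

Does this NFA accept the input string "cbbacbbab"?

Answer: REJECT

Trace:
initial (ε-close {0}): {0}
'c' @ 1: {1,2}
'b' @ 2: {3,4,6,8}
'b' @ 3: {5,7,10}
'a' @ 4: {}  — no active states
rest 'cbbab' ignored (set empty)
end set {} — state 11 not in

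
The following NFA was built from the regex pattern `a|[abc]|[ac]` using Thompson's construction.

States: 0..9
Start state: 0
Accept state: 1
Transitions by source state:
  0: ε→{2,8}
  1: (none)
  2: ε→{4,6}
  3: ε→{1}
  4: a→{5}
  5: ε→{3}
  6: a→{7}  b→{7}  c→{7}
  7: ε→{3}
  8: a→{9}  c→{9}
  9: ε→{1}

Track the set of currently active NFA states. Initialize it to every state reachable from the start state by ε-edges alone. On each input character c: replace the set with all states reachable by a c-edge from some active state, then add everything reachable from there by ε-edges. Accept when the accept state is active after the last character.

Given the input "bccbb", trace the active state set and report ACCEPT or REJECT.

Answer: REJECT

Steps:
start: ε-closure({0}) = {0,2,4,6,8}
'b' @ 1: {1,3,7}  (accept∈set)
'c' @ 2: {}  — no active states
rest 'cbb' ignored (set empty)
final: {}; accept 1 not in set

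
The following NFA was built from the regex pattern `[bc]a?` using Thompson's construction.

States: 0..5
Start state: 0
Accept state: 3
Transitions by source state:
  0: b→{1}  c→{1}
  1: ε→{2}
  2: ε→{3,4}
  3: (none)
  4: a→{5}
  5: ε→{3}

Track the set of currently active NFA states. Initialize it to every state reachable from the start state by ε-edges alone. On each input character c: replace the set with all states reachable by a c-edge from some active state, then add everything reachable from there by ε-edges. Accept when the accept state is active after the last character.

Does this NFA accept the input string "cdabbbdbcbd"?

S₀ = ε-closure({0}) = {0}
'c' @ 1: {1,2,3,4}  ✓accept
'd' @ 2: {}  — state set empty
rest 'abbbdbcbd' ignored (set empty)
end set {} — state 3 not in

Answer: REJECT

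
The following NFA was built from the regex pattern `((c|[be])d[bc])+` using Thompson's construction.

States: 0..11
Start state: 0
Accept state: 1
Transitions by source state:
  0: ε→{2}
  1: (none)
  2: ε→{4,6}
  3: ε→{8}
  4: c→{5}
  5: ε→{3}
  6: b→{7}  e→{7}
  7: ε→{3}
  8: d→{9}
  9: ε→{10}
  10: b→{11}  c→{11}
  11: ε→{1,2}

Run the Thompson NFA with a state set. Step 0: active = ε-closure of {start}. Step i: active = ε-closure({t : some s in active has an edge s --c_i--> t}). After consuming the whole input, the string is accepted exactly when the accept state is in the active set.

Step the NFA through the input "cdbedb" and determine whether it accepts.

Answer: ACCEPT

Trace:
initial (ε-close {0}): {0,2,4,6}
'c' @ 1: {3,5,8}
'd' @ 2: {9,10}
'b' @ 3: {1,2,4,6,11}  [accepting]
'e' @ 4: {3,7,8}
'd' @ 5: {9,10}
'b' @ 6: {1,2,4,6,11}  [accepting]
final: {1,2,4,6,11}; accept 1 in set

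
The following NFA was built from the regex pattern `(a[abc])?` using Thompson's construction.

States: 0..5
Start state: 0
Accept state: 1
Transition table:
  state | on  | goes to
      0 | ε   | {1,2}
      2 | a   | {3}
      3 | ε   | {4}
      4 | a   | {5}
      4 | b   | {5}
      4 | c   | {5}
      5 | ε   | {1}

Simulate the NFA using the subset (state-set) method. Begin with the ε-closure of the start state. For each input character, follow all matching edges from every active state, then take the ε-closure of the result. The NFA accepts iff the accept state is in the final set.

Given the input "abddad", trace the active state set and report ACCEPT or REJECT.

start: ε-closure({0}) = {0,1,2}
'a' @ 1: {3,4}
'b' @ 2: {1,5}  [accepting]
'd' @ 3: {}  — no active states
rest 'dad' ignored (set empty)
after full input: {}  (accept=1 not in)

Answer: REJECT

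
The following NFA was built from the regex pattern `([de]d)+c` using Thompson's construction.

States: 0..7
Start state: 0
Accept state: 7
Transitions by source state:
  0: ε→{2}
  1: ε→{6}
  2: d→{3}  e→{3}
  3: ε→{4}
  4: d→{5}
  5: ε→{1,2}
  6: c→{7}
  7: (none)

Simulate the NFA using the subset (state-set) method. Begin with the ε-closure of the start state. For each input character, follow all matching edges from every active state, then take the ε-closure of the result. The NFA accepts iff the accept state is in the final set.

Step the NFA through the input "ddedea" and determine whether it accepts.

start: ε-closure({0}) = {0,2}
'd' @ 1: {3,4}
'd' @ 2: {1,2,5,6}
'e' @ 3: {3,4}
'd' @ 4: {1,2,5,6}
'e' @ 5: {3,4}
'a' @ 6: {}  — state set empty
after full input: {}  (accept=7 not in)

Answer: REJECT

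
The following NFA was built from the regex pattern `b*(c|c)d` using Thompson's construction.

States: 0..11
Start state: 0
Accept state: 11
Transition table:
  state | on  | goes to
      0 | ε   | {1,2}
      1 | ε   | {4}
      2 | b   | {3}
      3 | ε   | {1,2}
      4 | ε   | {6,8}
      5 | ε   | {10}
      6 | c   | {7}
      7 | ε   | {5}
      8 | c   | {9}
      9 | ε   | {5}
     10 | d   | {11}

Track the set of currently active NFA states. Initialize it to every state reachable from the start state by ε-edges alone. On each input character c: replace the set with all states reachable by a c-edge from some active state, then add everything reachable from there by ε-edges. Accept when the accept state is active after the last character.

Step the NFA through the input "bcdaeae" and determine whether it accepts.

initial (ε-close {0}): {0,1,2,4,6,8}
'b' @ 1: {1,2,3,4,6,8}
'c' @ 2: {5,7,9,10}
'd' @ 3: {11}  [accepting]
'a' @ 4: {}  — state set empty
rest 'eae' ignored (set empty)
final: {}; accept 11 not in set

Answer: REJECT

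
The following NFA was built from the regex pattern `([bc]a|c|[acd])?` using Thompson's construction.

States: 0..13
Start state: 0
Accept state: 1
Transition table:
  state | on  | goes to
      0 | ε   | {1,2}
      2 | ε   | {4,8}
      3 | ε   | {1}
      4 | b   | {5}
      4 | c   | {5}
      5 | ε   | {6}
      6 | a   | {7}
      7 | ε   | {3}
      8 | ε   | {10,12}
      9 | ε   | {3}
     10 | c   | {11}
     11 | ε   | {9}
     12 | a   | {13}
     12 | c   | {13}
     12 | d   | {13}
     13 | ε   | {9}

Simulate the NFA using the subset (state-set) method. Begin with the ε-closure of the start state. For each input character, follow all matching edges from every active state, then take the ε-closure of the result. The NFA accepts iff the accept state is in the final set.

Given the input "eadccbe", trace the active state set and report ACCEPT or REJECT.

Answer: REJECT

Derivation:
initial (ε-close {0}): {0,1,2,4,8,10,12}
'e' @ 1: {}  — state set empty
rest 'adccbe' ignored (set empty)
final: {}; accept 1 not in set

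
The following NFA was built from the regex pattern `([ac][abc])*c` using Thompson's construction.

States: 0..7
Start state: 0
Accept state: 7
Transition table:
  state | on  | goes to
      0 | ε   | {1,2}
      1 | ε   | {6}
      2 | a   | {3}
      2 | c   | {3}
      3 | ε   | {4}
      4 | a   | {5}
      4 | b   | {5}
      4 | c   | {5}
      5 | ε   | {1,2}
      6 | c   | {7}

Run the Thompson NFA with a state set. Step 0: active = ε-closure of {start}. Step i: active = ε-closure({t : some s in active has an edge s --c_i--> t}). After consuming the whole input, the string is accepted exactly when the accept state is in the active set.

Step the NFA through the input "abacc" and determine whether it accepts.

S₀ = ε-closure({0}) = {0,1,2,6}
'a' @ 1: {3,4}
'b' @ 2: {1,2,5,6}
'a' @ 3: {3,4}
'c' @ 4: {1,2,5,6}
'c' @ 5: {3,4,7}  (accept∈set)
final: {3,4,7}; accept 7 in set

Answer: ACCEPT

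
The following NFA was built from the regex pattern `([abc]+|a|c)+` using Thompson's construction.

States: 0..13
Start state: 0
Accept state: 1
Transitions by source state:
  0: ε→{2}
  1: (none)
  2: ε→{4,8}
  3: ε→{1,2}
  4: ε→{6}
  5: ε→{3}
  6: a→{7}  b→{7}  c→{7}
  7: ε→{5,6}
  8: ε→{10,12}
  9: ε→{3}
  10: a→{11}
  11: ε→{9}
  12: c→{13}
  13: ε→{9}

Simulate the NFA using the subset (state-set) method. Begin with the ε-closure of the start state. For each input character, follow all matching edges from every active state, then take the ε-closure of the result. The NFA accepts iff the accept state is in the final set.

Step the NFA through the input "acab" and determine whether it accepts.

initial (ε-close {0}): {0,2,4,6,8,10,12}
'a' @ 1: {1,2,3,4,5,6,7,8,9,10,11,12}  [accepting]
'c' @ 2: {1,2,3,4,5,6,7,8,9,10,12,13}  [accepting]
'a' @ 3: {1,2,3,4,5,6,7,8,9,10,11,12}  [accepting]
'b' @ 4: {1,2,3,4,5,6,7,8,10,12}  [accepting]
after full input: {1,2,3,4,5,6,7,8,10,12}  (accept=1 in)

Answer: ACCEPT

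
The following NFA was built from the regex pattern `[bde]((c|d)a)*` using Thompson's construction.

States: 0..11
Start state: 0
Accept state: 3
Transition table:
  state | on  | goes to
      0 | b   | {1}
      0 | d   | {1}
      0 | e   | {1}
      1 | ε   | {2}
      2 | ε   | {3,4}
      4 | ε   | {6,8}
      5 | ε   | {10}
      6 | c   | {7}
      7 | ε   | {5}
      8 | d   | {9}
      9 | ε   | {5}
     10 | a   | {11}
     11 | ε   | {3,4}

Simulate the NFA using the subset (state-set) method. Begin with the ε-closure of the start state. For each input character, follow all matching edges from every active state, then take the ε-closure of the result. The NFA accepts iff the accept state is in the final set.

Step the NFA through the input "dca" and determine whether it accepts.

initial (ε-close {0}): {0}
'd' @ 1: {1,2,3,4,6,8}  [accepting]
'c' @ 2: {5,7,10}
'a' @ 3: {3,4,6,8,11}  [accepting]
after full input: {3,4,6,8,11}  (accept=3 in)

Answer: ACCEPT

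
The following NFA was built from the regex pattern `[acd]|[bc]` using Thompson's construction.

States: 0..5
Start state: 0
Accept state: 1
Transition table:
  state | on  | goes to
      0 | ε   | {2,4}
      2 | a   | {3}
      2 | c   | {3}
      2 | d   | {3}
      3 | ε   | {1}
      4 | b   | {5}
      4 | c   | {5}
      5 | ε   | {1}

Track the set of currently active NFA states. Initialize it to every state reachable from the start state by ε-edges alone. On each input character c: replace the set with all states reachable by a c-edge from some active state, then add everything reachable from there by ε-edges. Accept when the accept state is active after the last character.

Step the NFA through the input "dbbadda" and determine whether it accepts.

S₀ = ε-closure({0}) = {0,2,4}
'd' @ 1: {1,3}  [accepting]
'b' @ 2: {}  — dead — no transitions
rest 'badda' ignored (set empty)
end set {} — state 1 not in

Answer: REJECT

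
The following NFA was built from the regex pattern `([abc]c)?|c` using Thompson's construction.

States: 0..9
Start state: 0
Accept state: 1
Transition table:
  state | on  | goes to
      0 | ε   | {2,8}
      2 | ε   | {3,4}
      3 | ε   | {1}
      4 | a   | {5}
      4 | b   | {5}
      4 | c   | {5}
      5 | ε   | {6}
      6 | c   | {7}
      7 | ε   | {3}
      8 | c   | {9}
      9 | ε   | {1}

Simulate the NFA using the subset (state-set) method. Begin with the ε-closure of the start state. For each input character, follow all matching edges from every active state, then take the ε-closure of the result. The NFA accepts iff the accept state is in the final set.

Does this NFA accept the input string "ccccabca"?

Answer: REJECT

Trace:
S₀ = ε-closure({0}) = {0,1,2,3,4,8}
'c' @ 1: {1,5,6,9}  (accept∈set)
'c' @ 2: {1,3,7}  (accept∈set)
'c' @ 3: {}  — state set empty
rest 'cabca' ignored (set empty)
after full input: {}  (accept=1 not in)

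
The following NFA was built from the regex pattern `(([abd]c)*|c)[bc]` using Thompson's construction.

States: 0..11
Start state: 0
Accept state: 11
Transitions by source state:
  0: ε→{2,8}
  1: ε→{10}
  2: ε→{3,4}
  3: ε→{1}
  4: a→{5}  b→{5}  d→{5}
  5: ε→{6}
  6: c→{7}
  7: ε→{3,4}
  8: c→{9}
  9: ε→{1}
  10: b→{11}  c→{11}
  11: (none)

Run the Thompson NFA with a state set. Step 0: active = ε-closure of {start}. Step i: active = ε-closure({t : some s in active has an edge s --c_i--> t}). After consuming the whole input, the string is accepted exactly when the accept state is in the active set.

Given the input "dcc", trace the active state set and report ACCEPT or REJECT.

Answer: ACCEPT

Derivation:
initial (ε-close {0}): {0,1,2,3,4,8,10}
'd' @ 1: {5,6}
'c' @ 2: {1,3,4,7,10}
'c' @ 3: {11}  [accepting]
end set {11} — state 11 in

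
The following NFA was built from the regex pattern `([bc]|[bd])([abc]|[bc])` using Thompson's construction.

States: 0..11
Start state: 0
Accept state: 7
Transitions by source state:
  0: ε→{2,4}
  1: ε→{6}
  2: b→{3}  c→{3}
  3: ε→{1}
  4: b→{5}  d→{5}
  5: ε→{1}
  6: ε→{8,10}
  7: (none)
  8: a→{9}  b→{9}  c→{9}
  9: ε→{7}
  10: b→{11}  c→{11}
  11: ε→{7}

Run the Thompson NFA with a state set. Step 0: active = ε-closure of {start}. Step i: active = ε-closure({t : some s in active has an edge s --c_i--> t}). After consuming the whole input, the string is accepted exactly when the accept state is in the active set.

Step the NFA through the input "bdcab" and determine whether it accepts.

S₀ = ε-closure({0}) = {0,2,4}
'b' @ 1: {1,3,5,6,8,10}
'd' @ 2: {}  — no active states
rest 'cab' ignored (set empty)
end set {} — state 7 not in

Answer: REJECT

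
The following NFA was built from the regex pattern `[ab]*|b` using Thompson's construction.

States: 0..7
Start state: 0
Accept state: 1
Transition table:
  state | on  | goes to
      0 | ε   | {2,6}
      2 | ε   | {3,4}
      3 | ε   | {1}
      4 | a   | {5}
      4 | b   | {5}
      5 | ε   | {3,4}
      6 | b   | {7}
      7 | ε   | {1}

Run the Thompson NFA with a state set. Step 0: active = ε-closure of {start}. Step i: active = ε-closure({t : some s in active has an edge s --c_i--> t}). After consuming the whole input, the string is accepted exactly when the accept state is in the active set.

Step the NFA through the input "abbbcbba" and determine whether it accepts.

initial (ε-close {0}): {0,1,2,3,4,6}
'a' @ 1: {1,3,4,5}  [accepting]
'b' @ 2: {1,3,4,5}  [accepting]
'b' @ 3: {1,3,4,5}  [accepting]
'b' @ 4: {1,3,4,5}  [accepting]
'c' @ 5: {}  — no active states
rest 'bba' ignored (set empty)
end set {} — state 1 not in

Answer: REJECT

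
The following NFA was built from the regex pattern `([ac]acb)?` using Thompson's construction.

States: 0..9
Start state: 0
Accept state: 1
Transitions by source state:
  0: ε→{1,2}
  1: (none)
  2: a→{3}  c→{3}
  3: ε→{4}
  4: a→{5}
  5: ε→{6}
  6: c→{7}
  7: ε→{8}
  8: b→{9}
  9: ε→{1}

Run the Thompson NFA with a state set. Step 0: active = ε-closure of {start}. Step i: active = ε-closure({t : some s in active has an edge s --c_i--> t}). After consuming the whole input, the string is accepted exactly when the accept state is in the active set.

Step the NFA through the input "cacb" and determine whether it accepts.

S₀ = ε-closure({0}) = {0,1,2}
'c' @ 1: {3,4}
'a' @ 2: {5,6}
'c' @ 3: {7,8}
'b' @ 4: {1,9}  (accept∈set)
end set {1,9} — state 1 in

Answer: ACCEPT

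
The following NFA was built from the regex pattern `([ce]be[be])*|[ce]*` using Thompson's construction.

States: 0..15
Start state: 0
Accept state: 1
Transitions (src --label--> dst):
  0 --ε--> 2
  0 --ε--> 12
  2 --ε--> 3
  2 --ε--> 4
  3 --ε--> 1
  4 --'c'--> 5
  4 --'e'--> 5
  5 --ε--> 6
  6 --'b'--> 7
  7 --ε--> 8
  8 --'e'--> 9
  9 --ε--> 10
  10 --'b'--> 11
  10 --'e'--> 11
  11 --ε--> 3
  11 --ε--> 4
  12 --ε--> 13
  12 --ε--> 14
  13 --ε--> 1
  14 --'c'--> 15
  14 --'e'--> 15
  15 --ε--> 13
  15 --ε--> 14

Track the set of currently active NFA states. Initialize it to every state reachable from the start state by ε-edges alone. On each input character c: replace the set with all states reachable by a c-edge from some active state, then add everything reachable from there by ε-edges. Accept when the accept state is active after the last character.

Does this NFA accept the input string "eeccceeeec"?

Answer: ACCEPT

Trace:
start: ε-closure({0}) = {0,1,2,3,4,12,13,14}
'e' @ 1: {1,5,6,13,14,15}  ✓accept
'e' @ 2: {1,13,14,15}  ✓accept
'c' @ 3: {1,13,14,15}  ✓accept
'c' @ 4: {1,13,14,15}  ✓accept
'c' @ 5: {1,13,14,15}  ✓accept
'e' @ 6: {1,13,14,15}  ✓accept
'e' @ 7: {1,13,14,15}  ✓accept
'e' @ 8: {1,13,14,15}  ✓accept
'e' @ 9: {1,13,14,15}  ✓accept
'c' @ 10: {1,13,14,15}  ✓accept
final: {1,13,14,15}; accept 1 in set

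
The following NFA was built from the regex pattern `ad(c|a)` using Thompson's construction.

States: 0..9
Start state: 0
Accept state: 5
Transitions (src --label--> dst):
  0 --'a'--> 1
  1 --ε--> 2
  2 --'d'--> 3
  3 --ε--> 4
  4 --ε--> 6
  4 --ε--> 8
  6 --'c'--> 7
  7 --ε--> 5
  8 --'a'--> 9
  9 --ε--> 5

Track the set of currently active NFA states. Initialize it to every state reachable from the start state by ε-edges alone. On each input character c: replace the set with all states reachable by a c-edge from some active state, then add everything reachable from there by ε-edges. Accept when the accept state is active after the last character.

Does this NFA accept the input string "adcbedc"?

start: ε-closure({0}) = {0}
'a' @ 1: {1,2}
'd' @ 2: {3,4,6,8}
'c' @ 3: {5,7}  [accepting]
'b' @ 4: {}  — state set empty
rest 'edc' ignored (set empty)
after full input: {}  (accept=5 not in)

Answer: REJECT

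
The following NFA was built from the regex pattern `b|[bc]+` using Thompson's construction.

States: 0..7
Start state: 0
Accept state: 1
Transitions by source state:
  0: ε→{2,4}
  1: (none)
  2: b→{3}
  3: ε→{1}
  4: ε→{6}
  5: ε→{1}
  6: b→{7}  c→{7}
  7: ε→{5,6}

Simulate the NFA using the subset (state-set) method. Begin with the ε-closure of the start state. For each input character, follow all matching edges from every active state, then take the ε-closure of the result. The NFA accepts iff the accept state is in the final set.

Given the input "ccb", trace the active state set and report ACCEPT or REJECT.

Answer: ACCEPT

Trace:
start: ε-closure({0}) = {0,2,4,6}
'c' @ 1: {1,5,6,7}  (accept∈set)
'c' @ 2: {1,5,6,7}  (accept∈set)
'b' @ 3: {1,5,6,7}  (accept∈set)
after full input: {1,5,6,7}  (accept=1 in)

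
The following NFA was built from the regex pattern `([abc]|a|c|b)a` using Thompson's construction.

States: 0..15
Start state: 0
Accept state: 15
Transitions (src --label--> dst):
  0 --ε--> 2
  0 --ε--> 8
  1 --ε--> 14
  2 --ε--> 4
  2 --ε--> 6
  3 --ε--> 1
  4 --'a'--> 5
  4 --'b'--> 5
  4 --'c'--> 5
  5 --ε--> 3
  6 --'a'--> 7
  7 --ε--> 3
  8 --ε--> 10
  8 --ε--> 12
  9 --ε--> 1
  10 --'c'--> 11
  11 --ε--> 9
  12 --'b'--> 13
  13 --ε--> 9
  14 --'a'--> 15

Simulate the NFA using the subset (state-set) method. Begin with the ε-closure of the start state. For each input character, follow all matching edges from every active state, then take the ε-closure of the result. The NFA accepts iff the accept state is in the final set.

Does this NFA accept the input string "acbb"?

initial (ε-close {0}): {0,2,4,6,8,10,12}
'a' @ 1: {1,3,5,7,14}
'c' @ 2: {}  — dead — no transitions
rest 'bb' ignored (set empty)
final: {}; accept 15 not in set

Answer: REJECT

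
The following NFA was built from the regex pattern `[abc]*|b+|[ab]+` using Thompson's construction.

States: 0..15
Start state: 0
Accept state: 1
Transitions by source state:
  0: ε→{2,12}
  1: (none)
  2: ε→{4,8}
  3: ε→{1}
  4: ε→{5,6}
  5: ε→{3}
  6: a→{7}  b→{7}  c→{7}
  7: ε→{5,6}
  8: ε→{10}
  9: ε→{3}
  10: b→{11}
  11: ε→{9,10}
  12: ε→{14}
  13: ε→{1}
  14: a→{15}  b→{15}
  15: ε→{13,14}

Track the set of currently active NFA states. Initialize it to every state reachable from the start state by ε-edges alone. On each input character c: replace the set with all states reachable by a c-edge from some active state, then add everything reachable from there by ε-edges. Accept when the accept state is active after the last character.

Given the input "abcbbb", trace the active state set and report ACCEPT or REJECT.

S₀ = ε-closure({0}) = {0,1,2,3,4,5,6,8,10,12,14}
'a' @ 1: {1,3,5,6,7,13,14,15}  (accept∈set)
'b' @ 2: {1,3,5,6,7,13,14,15}  (accept∈set)
'c' @ 3: {1,3,5,6,7}  (accept∈set)
'b' @ 4: {1,3,5,6,7}  (accept∈set)
'b' @ 5: {1,3,5,6,7}  (accept∈set)
'b' @ 6: {1,3,5,6,7}  (accept∈set)
final: {1,3,5,6,7}; accept 1 in set

Answer: ACCEPT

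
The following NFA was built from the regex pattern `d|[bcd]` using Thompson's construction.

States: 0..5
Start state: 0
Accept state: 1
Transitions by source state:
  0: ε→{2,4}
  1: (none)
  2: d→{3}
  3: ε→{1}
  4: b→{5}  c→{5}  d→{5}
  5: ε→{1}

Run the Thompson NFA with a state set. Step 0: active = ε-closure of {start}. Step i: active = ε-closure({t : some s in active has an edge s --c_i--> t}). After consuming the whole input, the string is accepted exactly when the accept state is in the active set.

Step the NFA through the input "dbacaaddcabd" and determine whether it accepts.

initial (ε-close {0}): {0,2,4}
'd' @ 1: {1,3,5}  (accept∈set)
'b' @ 2: {}  — state set empty
rest 'acaaddcabd' ignored (set empty)
end set {} — state 1 not in

Answer: REJECT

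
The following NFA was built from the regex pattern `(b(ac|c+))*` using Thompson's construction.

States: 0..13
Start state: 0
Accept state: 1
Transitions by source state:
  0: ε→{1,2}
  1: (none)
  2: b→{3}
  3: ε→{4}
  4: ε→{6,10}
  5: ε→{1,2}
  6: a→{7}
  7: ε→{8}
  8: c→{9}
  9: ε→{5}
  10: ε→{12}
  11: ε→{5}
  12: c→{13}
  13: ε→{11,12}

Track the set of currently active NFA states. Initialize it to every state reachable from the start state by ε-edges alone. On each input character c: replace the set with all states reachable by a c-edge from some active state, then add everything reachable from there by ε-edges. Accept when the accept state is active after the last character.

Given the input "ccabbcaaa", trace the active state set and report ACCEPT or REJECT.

Answer: REJECT

Trace:
S₀ = ε-closure({0}) = {0,1,2}
'c' @ 1: {}  — dead — no transitions
rest 'cabbcaaa' ignored (set empty)
end set {} — state 1 not in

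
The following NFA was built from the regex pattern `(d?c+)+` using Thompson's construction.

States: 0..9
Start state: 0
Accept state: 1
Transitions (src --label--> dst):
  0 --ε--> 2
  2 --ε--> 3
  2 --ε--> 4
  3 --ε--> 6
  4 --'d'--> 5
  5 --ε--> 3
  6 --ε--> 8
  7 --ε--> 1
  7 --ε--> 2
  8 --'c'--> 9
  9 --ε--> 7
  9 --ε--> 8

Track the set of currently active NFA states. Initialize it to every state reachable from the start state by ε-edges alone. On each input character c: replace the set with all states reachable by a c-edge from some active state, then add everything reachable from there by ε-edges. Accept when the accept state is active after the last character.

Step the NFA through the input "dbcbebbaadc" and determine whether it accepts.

S₀ = ε-closure({0}) = {0,2,3,4,6,8}
'd' @ 1: {3,5,6,8}
'b' @ 2: {}  — dead — no transitions
rest 'cbebbaadc' ignored (set empty)
end set {} — state 1 not in

Answer: REJECT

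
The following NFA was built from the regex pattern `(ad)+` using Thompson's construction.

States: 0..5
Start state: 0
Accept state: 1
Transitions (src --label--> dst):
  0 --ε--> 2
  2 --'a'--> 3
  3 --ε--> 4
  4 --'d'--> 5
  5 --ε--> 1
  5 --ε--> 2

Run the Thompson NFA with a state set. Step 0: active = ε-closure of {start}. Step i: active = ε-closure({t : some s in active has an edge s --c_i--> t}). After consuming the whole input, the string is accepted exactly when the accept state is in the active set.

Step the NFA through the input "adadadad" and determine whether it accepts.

Answer: ACCEPT

Steps:
S₀ = ε-closure({0}) = {0,2}
'a' @ 1: {3,4}
'd' @ 2: {1,2,5}  (accept∈set)
'a' @ 3: {3,4}
'd' @ 4: {1,2,5}  (accept∈set)
'a' @ 5: {3,4}
'd' @ 6: {1,2,5}  (accept∈set)
'a' @ 7: {3,4}
'd' @ 8: {1,2,5}  (accept∈set)
after full input: {1,2,5}  (accept=1 in)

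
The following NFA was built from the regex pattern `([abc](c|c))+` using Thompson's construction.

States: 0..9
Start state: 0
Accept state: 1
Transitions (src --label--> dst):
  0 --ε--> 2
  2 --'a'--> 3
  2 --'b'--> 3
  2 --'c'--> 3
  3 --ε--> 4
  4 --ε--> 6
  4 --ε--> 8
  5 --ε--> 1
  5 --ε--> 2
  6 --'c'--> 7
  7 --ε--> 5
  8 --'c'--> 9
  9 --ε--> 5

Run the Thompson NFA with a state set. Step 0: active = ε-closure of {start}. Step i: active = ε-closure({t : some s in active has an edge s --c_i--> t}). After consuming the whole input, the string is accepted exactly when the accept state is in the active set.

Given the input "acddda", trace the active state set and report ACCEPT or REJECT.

initial (ε-close {0}): {0,2}
'a' @ 1: {3,4,6,8}
'c' @ 2: {1,2,5,7,9}  ✓accept
'd' @ 3: {}  — no active states
rest 'dda' ignored (set empty)
final: {}; accept 1 not in set

Answer: REJECT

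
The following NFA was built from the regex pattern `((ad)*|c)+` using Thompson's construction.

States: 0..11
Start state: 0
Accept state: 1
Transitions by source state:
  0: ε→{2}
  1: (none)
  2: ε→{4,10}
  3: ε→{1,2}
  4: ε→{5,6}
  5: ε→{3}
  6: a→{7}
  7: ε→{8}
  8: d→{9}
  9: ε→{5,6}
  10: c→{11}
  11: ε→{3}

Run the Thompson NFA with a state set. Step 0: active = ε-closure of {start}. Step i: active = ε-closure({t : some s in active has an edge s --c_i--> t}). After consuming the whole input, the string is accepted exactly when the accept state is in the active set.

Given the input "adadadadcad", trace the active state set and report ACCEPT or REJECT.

Answer: ACCEPT

Derivation:
start: ε-closure({0}) = {0,1,2,3,4,5,6,10}
'a' @ 1: {7,8}
'd' @ 2: {1,2,3,4,5,6,9,10}  [accepting]
'a' @ 3: {7,8}
'd' @ 4: {1,2,3,4,5,6,9,10}  [accepting]
'a' @ 5: {7,8}
'd' @ 6: {1,2,3,4,5,6,9,10}  [accepting]
'a' @ 7: {7,8}
'd' @ 8: {1,2,3,4,5,6,9,10}  [accepting]
'c' @ 9: {1,2,3,4,5,6,10,11}  [accepting]
'a' @ 10: {7,8}
'd' @ 11: {1,2,3,4,5,6,9,10}  [accepting]
after full input: {1,2,3,4,5,6,9,10}  (accept=1 in)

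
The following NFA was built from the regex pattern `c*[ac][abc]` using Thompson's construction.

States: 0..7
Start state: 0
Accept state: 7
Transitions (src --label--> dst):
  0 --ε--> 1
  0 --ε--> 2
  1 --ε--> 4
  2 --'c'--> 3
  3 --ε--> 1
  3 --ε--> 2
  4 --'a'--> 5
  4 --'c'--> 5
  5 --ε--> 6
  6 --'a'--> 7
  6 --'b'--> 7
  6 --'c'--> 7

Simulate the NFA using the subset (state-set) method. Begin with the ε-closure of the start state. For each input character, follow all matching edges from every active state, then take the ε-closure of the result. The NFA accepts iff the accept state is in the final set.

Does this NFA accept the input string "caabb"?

start: ε-closure({0}) = {0,1,2,4}
'c' @ 1: {1,2,3,4,5,6}
'a' @ 2: {5,6,7}  ✓accept
'a' @ 3: {7}  ✓accept
'b' @ 4: {}  — dead — no transitions
rest 'b' ignored (set empty)
end set {} — state 7 not in

Answer: REJECT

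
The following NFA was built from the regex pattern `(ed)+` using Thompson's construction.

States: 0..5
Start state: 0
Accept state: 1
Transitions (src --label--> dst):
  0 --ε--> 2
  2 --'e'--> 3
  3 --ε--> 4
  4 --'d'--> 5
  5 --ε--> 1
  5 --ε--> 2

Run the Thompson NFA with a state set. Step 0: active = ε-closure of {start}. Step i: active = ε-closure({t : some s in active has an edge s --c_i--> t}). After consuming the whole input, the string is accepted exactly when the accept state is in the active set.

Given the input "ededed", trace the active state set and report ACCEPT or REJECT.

Answer: ACCEPT

Trace:
start: ε-closure({0}) = {0,2}
'e' @ 1: {3,4}
'd' @ 2: {1,2,5}  (accept∈set)
'e' @ 3: {3,4}
'd' @ 4: {1,2,5}  (accept∈set)
'e' @ 5: {3,4}
'd' @ 6: {1,2,5}  (accept∈set)
after full input: {1,2,5}  (accept=1 in)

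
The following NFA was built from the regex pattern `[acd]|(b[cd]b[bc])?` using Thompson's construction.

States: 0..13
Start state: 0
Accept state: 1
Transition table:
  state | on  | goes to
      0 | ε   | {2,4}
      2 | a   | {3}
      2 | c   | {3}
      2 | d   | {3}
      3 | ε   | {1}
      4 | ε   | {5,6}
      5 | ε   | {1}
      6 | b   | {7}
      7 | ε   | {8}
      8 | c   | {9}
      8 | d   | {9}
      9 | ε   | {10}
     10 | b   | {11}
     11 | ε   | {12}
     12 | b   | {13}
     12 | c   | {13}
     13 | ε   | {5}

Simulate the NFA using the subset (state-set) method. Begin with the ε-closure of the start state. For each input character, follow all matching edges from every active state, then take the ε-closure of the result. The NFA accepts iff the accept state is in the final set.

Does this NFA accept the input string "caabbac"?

S₀ = ε-closure({0}) = {0,1,2,4,5,6}
'c' @ 1: {1,3}  [accepting]
'a' @ 2: {}  — state set empty
rest 'abbac' ignored (set empty)
after full input: {}  (accept=1 not in)

Answer: REJECT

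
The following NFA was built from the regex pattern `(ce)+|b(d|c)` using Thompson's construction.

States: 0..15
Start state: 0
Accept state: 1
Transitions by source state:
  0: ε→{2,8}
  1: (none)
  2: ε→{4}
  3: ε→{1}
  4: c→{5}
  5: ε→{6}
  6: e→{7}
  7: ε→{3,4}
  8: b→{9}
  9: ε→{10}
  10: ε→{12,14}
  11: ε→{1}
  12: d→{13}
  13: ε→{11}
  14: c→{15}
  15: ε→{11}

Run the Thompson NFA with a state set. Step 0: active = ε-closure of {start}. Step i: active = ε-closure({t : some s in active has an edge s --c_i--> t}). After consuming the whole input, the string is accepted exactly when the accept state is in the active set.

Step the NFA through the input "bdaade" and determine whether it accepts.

Answer: REJECT

Derivation:
initial (ε-close {0}): {0,2,4,8}
'b' @ 1: {9,10,12,14}
'd' @ 2: {1,11,13}  [accepting]
'a' @ 3: {}  — state set empty
rest 'ade' ignored (set empty)
after full input: {}  (accept=1 not in)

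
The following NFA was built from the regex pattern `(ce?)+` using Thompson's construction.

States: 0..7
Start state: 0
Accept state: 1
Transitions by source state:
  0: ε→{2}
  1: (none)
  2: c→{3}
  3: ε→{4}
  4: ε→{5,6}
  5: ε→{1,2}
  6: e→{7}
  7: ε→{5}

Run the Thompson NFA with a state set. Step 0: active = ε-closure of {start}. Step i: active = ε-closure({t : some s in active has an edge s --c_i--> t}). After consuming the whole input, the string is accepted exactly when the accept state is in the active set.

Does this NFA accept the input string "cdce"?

start: ε-closure({0}) = {0,2}
'c' @ 1: {1,2,3,4,5,6}  ✓accept
'd' @ 2: {}  — no active states
rest 'ce' ignored (set empty)
final: {}; accept 1 not in set

Answer: REJECT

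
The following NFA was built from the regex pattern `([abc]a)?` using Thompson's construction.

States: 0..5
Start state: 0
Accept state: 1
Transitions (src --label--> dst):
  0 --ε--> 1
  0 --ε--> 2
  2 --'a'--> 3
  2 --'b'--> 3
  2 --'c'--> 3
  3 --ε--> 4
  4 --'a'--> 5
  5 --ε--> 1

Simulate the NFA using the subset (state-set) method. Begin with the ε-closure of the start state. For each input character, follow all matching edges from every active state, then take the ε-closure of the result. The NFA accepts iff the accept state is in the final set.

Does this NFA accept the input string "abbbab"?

S₀ = ε-closure({0}) = {0,1,2}
'a' @ 1: {3,4}
'b' @ 2: {}  — no active states
rest 'bbab' ignored (set empty)
after full input: {}  (accept=1 not in)

Answer: REJECT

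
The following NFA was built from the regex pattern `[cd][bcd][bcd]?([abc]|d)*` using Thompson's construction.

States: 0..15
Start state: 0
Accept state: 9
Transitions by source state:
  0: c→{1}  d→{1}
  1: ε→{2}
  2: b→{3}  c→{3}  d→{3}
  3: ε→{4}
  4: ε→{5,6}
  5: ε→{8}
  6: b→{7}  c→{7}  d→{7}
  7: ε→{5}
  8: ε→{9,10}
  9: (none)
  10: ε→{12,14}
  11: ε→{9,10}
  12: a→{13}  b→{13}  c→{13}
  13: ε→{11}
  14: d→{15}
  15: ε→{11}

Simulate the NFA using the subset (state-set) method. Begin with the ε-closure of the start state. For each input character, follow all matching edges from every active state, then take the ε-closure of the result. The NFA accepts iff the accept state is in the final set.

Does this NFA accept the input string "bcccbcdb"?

initial (ε-close {0}): {0}
'b' @ 1: {}  — state set empty
rest 'cccbcdb' ignored (set empty)
final: {}; accept 9 not in set

Answer: REJECT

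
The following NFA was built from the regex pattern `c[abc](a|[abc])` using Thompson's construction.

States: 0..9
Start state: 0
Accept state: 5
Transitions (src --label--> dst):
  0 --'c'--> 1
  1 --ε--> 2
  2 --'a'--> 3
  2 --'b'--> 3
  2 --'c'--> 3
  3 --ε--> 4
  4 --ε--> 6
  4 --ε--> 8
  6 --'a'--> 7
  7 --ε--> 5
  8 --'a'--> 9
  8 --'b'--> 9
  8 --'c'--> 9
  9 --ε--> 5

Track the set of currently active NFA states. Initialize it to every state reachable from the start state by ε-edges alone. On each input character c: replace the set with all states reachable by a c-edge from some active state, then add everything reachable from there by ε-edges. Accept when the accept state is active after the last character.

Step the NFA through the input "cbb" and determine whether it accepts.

start: ε-closure({0}) = {0}
'c' @ 1: {1,2}
'b' @ 2: {3,4,6,8}
'b' @ 3: {5,9}  [accepting]
after full input: {5,9}  (accept=5 in)

Answer: ACCEPT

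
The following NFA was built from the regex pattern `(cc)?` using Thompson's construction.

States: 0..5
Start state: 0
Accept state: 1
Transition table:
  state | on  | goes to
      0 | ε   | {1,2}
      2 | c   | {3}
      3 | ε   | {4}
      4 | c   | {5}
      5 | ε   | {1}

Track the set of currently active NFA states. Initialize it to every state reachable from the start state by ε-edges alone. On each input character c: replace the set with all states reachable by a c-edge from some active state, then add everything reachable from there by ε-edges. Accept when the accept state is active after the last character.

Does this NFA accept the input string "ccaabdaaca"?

Answer: REJECT

Steps:
S₀ = ε-closure({0}) = {0,1,2}
'c' @ 1: {3,4}
'c' @ 2: {1,5}  [accepting]
'a' @ 3: {}  — no active states
rest 'abdaaca' ignored (set empty)
after full input: {}  (accept=1 not in)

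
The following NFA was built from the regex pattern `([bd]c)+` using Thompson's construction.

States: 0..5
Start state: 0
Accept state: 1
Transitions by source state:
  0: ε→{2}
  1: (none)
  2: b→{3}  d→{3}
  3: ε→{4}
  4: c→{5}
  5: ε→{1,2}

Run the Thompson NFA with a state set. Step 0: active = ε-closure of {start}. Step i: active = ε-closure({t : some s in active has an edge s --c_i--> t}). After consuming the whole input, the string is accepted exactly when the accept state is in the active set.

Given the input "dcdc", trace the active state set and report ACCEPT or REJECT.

Answer: ACCEPT

Derivation:
initial (ε-close {0}): {0,2}
'd' @ 1: {3,4}
'c' @ 2: {1,2,5}  [accepting]
'd' @ 3: {3,4}
'c' @ 4: {1,2,5}  [accepting]
end set {1,2,5} — state 1 in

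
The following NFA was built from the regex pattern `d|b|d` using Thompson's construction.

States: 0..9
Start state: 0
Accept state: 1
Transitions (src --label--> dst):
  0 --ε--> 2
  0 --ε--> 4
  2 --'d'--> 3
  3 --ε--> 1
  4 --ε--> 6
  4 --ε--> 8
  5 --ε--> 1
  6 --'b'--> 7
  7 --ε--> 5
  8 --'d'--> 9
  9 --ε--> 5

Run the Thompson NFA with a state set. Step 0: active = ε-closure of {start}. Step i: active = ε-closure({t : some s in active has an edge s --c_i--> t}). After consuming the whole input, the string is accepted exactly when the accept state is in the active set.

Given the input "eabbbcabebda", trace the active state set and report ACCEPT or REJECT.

Answer: REJECT

Derivation:
initial (ε-close {0}): {0,2,4,6,8}
'e' @ 1: {}  — state set empty
rest 'abbbcabebda' ignored (set empty)
end set {} — state 1 not in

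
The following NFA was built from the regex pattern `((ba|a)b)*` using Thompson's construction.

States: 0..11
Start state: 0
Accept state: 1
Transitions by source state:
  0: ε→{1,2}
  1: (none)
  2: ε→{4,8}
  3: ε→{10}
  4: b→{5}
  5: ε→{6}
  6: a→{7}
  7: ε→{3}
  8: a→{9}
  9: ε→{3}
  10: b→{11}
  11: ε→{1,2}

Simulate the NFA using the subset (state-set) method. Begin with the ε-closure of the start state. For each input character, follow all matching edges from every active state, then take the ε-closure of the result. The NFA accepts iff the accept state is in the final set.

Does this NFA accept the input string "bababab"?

Answer: ACCEPT

Trace:
S₀ = ε-closure({0}) = {0,1,2,4,8}
'b' @ 1: {5,6}
'a' @ 2: {3,7,10}
'b' @ 3: {1,2,4,8,11}  [accepting]
'a' @ 4: {3,9,10}
'b' @ 5: {1,2,4,8,11}  [accepting]
'a' @ 6: {3,9,10}
'b' @ 7: {1,2,4,8,11}  [accepting]
after full input: {1,2,4,8,11}  (accept=1 in)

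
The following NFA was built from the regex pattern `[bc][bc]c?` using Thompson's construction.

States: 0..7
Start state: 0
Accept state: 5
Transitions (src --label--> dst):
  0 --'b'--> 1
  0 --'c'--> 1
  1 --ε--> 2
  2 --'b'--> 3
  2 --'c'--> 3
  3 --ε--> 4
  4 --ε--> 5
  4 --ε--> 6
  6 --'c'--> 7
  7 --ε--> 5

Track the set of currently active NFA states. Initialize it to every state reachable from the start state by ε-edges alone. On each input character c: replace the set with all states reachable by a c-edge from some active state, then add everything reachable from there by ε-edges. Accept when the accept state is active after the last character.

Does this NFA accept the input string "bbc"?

Answer: ACCEPT

Derivation:
S₀ = ε-closure({0}) = {0}
'b' @ 1: {1,2}
'b' @ 2: {3,4,5,6}  ✓accept
'c' @ 3: {5,7}  ✓accept
after full input: {5,7}  (accept=5 in)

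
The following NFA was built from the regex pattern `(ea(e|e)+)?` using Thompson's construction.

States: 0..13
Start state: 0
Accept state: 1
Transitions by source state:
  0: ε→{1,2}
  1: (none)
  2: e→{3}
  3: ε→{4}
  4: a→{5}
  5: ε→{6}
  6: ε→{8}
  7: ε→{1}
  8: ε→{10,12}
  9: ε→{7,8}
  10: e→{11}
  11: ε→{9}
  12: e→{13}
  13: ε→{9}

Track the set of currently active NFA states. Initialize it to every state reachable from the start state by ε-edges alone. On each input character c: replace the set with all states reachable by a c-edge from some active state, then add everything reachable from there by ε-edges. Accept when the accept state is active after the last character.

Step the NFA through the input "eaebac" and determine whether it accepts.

start: ε-closure({0}) = {0,1,2}
'e' @ 1: {3,4}
'a' @ 2: {5,6,8,10,12}
'e' @ 3: {1,7,8,9,10,11,12,13}  [accepting]
'b' @ 4: {}  — state set empty
rest 'ac' ignored (set empty)
end set {} — state 1 not in

Answer: REJECT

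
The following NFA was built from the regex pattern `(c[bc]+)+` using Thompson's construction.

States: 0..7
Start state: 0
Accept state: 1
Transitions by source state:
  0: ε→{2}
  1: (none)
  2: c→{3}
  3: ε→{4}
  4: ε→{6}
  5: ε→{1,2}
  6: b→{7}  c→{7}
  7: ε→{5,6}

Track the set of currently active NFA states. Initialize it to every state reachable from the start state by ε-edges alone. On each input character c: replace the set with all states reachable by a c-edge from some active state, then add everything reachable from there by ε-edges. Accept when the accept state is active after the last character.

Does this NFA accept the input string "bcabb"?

Answer: REJECT

Trace:
initial (ε-close {0}): {0,2}
'b' @ 1: {}  — state set empty
rest 'cabb' ignored (set empty)
end set {} — state 1 not in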